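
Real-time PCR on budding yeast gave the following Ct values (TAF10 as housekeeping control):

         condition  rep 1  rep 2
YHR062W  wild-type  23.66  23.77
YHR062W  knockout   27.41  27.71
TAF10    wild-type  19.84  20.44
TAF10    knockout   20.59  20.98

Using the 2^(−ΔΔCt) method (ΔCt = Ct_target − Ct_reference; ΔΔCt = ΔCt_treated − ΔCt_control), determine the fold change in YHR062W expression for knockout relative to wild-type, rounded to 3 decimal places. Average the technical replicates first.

Mean Ct: YHR062W wild-type 23.715; YHR062W knockout 27.560; TAF10 wild-type 20.140; TAF10 knockout 20.785
ΔCt(wild-type) = 23.715 − 20.140 = 3.575
ΔCt(knockout) = 27.560 − 20.785 = 6.775
ΔΔCt = 6.775 − 3.575 = 3.200
Fold change = 2^(−3.200) = 0.1088

0.109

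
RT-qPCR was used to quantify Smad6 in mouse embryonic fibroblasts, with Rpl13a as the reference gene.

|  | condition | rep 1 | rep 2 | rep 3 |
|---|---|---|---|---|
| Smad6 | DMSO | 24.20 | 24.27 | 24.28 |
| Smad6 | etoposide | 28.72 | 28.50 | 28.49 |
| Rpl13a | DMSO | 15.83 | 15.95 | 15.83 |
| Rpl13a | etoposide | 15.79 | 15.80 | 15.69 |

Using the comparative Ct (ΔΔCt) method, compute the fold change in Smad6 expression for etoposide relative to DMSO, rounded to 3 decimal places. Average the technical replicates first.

Mean Ct: Smad6 DMSO 24.250; Smad6 etoposide 28.570; Rpl13a DMSO 15.870; Rpl13a etoposide 15.760
ΔCt(DMSO) = 24.250 − 15.870 = 8.380
ΔCt(etoposide) = 28.570 − 15.760 = 12.810
ΔΔCt = 12.810 − 8.380 = 4.430
Fold change = 2^(−4.430) = 0.0464

0.046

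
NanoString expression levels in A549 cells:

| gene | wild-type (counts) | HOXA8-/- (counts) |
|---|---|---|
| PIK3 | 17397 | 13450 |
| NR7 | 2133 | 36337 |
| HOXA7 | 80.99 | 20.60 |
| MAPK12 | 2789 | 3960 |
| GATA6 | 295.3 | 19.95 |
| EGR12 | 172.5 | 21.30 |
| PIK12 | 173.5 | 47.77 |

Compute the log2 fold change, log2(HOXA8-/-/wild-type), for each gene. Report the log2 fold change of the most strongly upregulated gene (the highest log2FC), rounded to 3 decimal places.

4.090

log2(13450/17397) = -0.371  (PIK3)
log2(36337/2133) = 4.090  (NR7)
log2(20.60/80.99) = -1.975  (HOXA7)
log2(3960/2789) = 0.506  (MAPK12)
log2(19.95/295.3) = -3.888  (GATA6)
log2(21.30/172.5) = -3.018  (EGR12)
log2(47.77/173.5) = -1.861  (PIK12)
NR7 is most strongly upregulated.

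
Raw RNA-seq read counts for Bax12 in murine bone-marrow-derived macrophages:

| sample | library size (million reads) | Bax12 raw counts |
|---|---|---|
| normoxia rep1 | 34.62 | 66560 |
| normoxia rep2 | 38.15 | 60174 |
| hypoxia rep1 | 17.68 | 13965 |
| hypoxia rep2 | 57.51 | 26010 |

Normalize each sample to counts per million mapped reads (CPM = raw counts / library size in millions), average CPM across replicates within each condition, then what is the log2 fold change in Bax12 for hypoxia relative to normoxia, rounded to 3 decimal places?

-1.494

CPM(normoxia rep1) = 66560 / 34.62 = 1922.5881
CPM(normoxia rep2) = 60174 / 38.15 = 1577.3001
CPM(hypoxia rep1) = 13965 / 17.68 = 789.8756
CPM(hypoxia rep2) = 26010 / 57.51 = 452.2692
mean CPM(normoxia) = 1749.9441; mean CPM(hypoxia) = 621.0724
Fold change = 621.0724 / 1749.9441 = 0.35491
log2(0.35491) = -1.4945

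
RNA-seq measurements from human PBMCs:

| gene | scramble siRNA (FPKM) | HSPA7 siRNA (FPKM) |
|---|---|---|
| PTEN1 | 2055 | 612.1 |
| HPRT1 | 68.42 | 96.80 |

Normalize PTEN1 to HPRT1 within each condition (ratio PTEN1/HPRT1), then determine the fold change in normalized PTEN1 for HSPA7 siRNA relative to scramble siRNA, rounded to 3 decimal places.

PTEN1/HPRT1 (scramble siRNA) = 2055 / 68.42 = 30.035
PTEN1/HPRT1 (HSPA7 siRNA) = 612.1 / 96.80 = 6.3233
Fold change = 6.3233 / 30.035 = 0.2105

0.211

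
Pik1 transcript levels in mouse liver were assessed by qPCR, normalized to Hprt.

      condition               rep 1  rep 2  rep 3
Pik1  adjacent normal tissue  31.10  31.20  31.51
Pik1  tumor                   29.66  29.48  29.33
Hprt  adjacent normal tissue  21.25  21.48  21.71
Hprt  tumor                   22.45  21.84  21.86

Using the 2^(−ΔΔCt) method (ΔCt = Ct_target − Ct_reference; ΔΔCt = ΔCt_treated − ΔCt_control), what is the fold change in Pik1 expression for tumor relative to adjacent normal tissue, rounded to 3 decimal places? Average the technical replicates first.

5.098

Mean Ct: Pik1 adjacent normal tissue 31.270; Pik1 tumor 29.490; Hprt adjacent normal tissue 21.480; Hprt tumor 22.050
ΔCt(adjacent normal tissue) = 31.270 − 21.480 = 9.790
ΔCt(tumor) = 29.490 − 22.050 = 7.440
ΔΔCt = 7.440 − 9.790 = -2.350
Fold change = 2^(−(-2.350)) = 2^2.350 = 5.0982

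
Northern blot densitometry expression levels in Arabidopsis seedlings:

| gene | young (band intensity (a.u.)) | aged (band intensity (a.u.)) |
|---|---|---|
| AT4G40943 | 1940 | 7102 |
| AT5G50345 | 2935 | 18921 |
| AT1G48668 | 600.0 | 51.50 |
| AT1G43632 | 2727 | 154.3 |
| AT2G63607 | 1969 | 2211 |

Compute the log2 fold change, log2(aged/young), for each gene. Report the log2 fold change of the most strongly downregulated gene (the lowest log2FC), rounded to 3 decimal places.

-4.144

log2(7102/1940) = 1.872  (AT4G40943)
log2(18921/2935) = 2.689  (AT5G50345)
log2(51.50/600.0) = -3.542  (AT1G48668)
log2(154.3/2727) = -4.144  (AT1G43632)
log2(2211/1969) = 0.167  (AT2G63607)
AT1G43632 is most strongly downregulated.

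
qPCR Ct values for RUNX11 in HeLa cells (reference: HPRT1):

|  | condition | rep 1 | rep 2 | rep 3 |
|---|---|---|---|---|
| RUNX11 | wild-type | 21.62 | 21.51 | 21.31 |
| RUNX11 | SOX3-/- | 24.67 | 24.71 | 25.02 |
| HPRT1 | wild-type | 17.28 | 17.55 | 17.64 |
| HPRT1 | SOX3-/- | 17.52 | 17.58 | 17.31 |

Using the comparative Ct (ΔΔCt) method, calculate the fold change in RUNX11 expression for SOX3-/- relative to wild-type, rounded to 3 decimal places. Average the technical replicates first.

0.099

Mean Ct: RUNX11 wild-type 21.480; RUNX11 SOX3-/- 24.800; HPRT1 wild-type 17.490; HPRT1 SOX3-/- 17.470
ΔCt(wild-type) = 21.480 − 17.490 = 3.990
ΔCt(SOX3-/-) = 24.800 − 17.470 = 7.330
ΔΔCt = 7.330 − 3.990 = 3.340
Fold change = 2^(−3.340) = 0.0988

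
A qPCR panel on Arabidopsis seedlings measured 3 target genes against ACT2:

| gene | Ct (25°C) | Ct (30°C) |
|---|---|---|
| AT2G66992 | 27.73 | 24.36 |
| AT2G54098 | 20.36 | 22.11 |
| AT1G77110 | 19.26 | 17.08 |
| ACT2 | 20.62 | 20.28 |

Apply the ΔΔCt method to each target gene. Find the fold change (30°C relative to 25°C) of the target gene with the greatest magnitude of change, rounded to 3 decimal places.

AT2G66992: ΔΔCt = (24.36−20.28) − (27.73−20.62) = 4.08 − 7.11 = -3.03; fold change = 2^3.03 = 8.168
AT2G54098: ΔΔCt = (22.11−20.28) − (20.36−20.62) = 1.83 − (-0.26) = 2.09; fold change = 2^-2.09 = 0.235
AT1G77110: ΔΔCt = (17.08−20.28) − (19.26−20.62) = -3.20 − (-1.36) = -1.84; fold change = 2^1.84 = 3.580
AT2G66992 has the largest |ΔΔCt| = 3.03.

8.168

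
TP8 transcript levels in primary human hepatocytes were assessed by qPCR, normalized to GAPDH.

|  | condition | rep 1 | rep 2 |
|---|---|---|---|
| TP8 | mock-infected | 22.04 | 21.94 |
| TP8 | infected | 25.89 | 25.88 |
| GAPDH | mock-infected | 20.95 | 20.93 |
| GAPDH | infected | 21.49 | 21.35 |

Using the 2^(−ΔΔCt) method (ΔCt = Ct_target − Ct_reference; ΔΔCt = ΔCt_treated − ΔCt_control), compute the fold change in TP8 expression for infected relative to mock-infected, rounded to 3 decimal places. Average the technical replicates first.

0.094

Mean Ct: TP8 mock-infected 21.990; TP8 infected 25.885; GAPDH mock-infected 20.940; GAPDH infected 21.420
ΔCt(mock-infected) = 21.990 − 20.940 = 1.050
ΔCt(infected) = 25.885 − 21.420 = 4.465
ΔΔCt = 4.465 − 1.050 = 3.415
Fold change = 2^(−3.415) = 0.0938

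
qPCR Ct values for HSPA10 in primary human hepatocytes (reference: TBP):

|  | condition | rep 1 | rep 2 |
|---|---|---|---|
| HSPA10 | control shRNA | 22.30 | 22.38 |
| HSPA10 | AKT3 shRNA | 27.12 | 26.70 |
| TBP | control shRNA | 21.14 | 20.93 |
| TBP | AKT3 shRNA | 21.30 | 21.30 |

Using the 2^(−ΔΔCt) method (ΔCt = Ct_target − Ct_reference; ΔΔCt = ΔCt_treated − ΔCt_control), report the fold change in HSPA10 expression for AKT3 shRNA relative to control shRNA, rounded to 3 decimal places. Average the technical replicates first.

0.051

Mean Ct: HSPA10 control shRNA 22.340; HSPA10 AKT3 shRNA 26.910; TBP control shRNA 21.035; TBP AKT3 shRNA 21.300
ΔCt(control shRNA) = 22.340 − 21.035 = 1.305
ΔCt(AKT3 shRNA) = 26.910 − 21.300 = 5.610
ΔΔCt = 5.610 − 1.305 = 4.305
Fold change = 2^(−4.305) = 0.0506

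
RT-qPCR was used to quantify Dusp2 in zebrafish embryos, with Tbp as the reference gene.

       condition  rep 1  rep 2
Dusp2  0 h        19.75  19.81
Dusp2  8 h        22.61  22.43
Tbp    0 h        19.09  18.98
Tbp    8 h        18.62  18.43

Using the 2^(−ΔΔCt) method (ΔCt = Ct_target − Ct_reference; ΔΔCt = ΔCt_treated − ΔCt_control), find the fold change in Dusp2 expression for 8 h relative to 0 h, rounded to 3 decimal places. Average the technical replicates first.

0.105

Mean Ct: Dusp2 0 h 19.780; Dusp2 8 h 22.520; Tbp 0 h 19.035; Tbp 8 h 18.525
ΔCt(0 h) = 19.780 − 19.035 = 0.745
ΔCt(8 h) = 22.520 − 18.525 = 3.995
ΔΔCt = 3.995 − 0.745 = 3.250
Fold change = 2^(−3.250) = 0.1051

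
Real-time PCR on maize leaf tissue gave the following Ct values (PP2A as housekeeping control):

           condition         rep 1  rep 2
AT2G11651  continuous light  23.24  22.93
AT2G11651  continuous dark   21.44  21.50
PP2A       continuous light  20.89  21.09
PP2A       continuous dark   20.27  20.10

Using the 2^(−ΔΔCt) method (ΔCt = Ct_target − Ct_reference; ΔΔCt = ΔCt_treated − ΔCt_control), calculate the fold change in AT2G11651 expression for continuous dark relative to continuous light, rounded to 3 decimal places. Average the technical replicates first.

1.753

Mean Ct: AT2G11651 continuous light 23.085; AT2G11651 continuous dark 21.470; PP2A continuous light 20.990; PP2A continuous dark 20.185
ΔCt(continuous light) = 23.085 − 20.990 = 2.095
ΔCt(continuous dark) = 21.470 − 20.185 = 1.285
ΔΔCt = 1.285 − 2.095 = -0.810
Fold change = 2^(−(-0.810)) = 2^0.810 = 1.7532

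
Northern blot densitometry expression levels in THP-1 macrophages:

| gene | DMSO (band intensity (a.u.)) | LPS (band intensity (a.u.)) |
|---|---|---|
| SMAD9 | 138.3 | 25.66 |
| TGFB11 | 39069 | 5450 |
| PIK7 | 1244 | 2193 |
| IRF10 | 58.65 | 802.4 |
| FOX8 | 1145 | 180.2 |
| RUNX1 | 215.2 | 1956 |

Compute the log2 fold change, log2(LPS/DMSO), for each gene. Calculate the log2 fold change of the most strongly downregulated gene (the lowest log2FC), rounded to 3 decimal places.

log2(25.66/138.3) = -2.430  (SMAD9)
log2(5450/39069) = -2.842  (TGFB11)
log2(2193/1244) = 0.818  (PIK7)
log2(802.4/58.65) = 3.774  (IRF10)
log2(180.2/1145) = -2.668  (FOX8)
log2(1956/215.2) = 3.184  (RUNX1)
TGFB11 is most strongly downregulated.

-2.842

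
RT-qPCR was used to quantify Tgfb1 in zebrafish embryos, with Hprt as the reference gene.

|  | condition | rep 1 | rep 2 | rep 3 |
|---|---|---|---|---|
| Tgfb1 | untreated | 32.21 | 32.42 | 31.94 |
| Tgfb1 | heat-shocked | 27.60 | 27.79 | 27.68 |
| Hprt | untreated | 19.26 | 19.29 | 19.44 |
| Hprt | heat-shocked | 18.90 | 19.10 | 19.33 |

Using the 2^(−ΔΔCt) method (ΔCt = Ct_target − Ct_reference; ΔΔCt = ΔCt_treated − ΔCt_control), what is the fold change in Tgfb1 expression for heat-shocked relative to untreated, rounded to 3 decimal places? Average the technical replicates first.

Mean Ct: Tgfb1 untreated 32.190; Tgfb1 heat-shocked 27.690; Hprt untreated 19.330; Hprt heat-shocked 19.110
ΔCt(untreated) = 32.190 − 19.330 = 12.860
ΔCt(heat-shocked) = 27.690 − 19.110 = 8.580
ΔΔCt = 8.580 − 12.860 = -4.280
Fold change = 2^(−(-4.280)) = 2^4.280 = 19.4271

19.427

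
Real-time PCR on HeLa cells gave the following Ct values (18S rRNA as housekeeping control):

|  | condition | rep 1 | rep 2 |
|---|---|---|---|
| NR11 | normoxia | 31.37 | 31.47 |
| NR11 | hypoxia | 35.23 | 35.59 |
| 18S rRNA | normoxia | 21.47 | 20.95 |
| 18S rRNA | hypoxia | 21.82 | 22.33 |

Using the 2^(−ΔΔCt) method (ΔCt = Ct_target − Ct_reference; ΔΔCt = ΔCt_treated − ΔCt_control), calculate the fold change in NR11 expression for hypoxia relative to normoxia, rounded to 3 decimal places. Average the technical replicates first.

0.115

Mean Ct: NR11 normoxia 31.420; NR11 hypoxia 35.410; 18S rRNA normoxia 21.210; 18S rRNA hypoxia 22.075
ΔCt(normoxia) = 31.420 − 21.210 = 10.210
ΔCt(hypoxia) = 35.410 − 22.075 = 13.335
ΔΔCt = 13.335 − 10.210 = 3.125
Fold change = 2^(−3.125) = 0.1146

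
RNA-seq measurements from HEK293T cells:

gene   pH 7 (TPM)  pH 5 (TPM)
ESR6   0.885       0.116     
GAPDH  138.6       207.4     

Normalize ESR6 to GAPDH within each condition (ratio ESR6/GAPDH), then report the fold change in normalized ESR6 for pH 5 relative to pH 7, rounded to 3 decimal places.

0.088

ESR6/GAPDH (pH 7) = 0.885 / 138.6 = 0.0063853
ESR6/GAPDH (pH 5) = 0.116 / 207.4 = 0.00055931
Fold change = 0.00055931 / 0.0063853 = 0.0876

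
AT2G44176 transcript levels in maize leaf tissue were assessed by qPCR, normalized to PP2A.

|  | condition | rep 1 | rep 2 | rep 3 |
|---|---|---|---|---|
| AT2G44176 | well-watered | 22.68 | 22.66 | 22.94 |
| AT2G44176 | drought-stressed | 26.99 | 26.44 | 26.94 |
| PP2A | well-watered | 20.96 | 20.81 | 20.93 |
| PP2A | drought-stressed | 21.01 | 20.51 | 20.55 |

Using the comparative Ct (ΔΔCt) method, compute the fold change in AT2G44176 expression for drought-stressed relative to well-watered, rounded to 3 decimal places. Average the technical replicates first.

Mean Ct: AT2G44176 well-watered 22.760; AT2G44176 drought-stressed 26.790; PP2A well-watered 20.900; PP2A drought-stressed 20.690
ΔCt(well-watered) = 22.760 − 20.900 = 1.860
ΔCt(drought-stressed) = 26.790 − 20.690 = 6.100
ΔΔCt = 6.100 − 1.860 = 4.240
Fold change = 2^(−4.240) = 0.0529

0.053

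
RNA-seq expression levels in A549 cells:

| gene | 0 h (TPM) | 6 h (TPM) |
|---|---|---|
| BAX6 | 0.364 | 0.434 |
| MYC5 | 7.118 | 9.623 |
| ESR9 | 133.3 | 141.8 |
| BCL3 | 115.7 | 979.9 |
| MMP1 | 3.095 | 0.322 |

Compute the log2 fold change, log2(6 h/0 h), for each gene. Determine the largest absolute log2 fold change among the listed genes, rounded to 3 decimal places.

log2(0.434/0.364) = 0.254  (BAX6)
log2(9.623/7.118) = 0.435  (MYC5)
log2(141.8/133.3) = 0.089  (ESR9)
log2(979.9/115.7) = 3.082  (BCL3)
log2(0.322/3.095) = -3.265  (MMP1)
The largest magnitude belongs to MMP1.

3.265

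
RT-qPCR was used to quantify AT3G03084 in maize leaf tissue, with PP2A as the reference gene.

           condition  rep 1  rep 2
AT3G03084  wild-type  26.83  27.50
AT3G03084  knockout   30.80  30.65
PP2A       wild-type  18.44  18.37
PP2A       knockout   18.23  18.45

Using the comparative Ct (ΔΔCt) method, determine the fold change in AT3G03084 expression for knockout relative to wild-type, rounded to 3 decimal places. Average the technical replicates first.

Mean Ct: AT3G03084 wild-type 27.165; AT3G03084 knockout 30.725; PP2A wild-type 18.405; PP2A knockout 18.340
ΔCt(wild-type) = 27.165 − 18.405 = 8.760
ΔCt(knockout) = 30.725 − 18.340 = 12.385
ΔΔCt = 12.385 − 8.760 = 3.625
Fold change = 2^(−3.625) = 0.0811

0.081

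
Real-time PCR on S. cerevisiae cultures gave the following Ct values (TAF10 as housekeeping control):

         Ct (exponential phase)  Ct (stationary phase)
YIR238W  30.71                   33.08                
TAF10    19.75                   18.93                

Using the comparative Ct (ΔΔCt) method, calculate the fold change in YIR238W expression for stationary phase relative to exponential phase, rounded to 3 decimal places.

0.110

ΔCt(exponential phase) = 30.710 − 19.750 = 10.960
ΔCt(stationary phase) = 33.080 − 18.930 = 14.150
ΔΔCt = 14.150 − 10.960 = 3.190
Fold change = 2^(−3.190) = 0.1096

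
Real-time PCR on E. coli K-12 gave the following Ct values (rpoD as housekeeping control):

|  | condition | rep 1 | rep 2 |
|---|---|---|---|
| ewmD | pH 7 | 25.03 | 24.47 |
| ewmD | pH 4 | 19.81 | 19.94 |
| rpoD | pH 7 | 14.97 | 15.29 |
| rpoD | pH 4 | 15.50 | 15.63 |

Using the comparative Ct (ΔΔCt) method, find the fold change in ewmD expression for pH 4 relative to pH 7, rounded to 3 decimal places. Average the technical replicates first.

Mean Ct: ewmD pH 7 24.750; ewmD pH 4 19.875; rpoD pH 7 15.130; rpoD pH 4 15.565
ΔCt(pH 7) = 24.750 − 15.130 = 9.620
ΔCt(pH 4) = 19.875 − 15.565 = 4.310
ΔΔCt = 4.310 − 9.620 = -5.310
Fold change = 2^(−(-5.310)) = 2^5.310 = 39.6706

39.671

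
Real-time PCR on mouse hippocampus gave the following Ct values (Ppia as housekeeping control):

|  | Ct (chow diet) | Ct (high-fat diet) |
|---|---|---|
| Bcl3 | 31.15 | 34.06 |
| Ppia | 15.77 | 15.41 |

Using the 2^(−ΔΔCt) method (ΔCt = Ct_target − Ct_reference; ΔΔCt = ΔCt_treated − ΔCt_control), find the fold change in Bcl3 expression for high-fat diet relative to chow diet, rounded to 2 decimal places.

ΔCt(chow diet) = 31.150 − 15.770 = 15.380
ΔCt(high-fat diet) = 34.060 − 15.410 = 18.650
ΔΔCt = 18.650 − 15.380 = 3.270
Fold change = 2^(−3.270) = 0.104

0.10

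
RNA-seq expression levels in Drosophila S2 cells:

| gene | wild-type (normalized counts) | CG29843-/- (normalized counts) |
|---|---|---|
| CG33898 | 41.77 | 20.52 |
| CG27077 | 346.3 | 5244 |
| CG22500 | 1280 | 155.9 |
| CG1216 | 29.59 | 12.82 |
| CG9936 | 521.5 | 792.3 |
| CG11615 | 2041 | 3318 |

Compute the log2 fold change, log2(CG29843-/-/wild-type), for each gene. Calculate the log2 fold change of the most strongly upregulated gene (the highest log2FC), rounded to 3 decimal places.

3.921

log2(20.52/41.77) = -1.025  (CG33898)
log2(5244/346.3) = 3.921  (CG27077)
log2(155.9/1280) = -3.037  (CG22500)
log2(12.82/29.59) = -1.207  (CG1216)
log2(792.3/521.5) = 0.603  (CG9936)
log2(3318/2041) = 0.701  (CG11615)
CG27077 is most strongly upregulated.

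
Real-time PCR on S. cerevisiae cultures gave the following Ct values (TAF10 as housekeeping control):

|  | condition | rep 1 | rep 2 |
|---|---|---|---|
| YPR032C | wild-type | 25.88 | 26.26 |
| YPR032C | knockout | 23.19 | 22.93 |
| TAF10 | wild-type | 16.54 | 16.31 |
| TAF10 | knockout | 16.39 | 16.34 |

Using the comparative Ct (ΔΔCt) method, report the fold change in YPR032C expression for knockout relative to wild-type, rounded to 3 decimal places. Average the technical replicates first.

Mean Ct: YPR032C wild-type 26.070; YPR032C knockout 23.060; TAF10 wild-type 16.425; TAF10 knockout 16.365
ΔCt(wild-type) = 26.070 − 16.425 = 9.645
ΔCt(knockout) = 23.060 − 16.365 = 6.695
ΔΔCt = 6.695 − 9.645 = -2.950
Fold change = 2^(−(-2.950)) = 2^2.950 = 7.7275

7.727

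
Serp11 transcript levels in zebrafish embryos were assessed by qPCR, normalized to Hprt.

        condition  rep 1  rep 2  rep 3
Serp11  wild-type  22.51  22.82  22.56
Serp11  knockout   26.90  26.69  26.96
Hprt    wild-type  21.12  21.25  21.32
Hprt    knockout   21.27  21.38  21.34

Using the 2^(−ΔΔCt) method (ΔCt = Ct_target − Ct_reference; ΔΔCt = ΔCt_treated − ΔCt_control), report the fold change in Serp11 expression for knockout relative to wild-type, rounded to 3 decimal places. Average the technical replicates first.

Mean Ct: Serp11 wild-type 22.630; Serp11 knockout 26.850; Hprt wild-type 21.230; Hprt knockout 21.330
ΔCt(wild-type) = 22.630 − 21.230 = 1.400
ΔCt(knockout) = 26.850 − 21.330 = 5.520
ΔΔCt = 5.520 − 1.400 = 4.120
Fold change = 2^(−4.120) = 0.0575

0.058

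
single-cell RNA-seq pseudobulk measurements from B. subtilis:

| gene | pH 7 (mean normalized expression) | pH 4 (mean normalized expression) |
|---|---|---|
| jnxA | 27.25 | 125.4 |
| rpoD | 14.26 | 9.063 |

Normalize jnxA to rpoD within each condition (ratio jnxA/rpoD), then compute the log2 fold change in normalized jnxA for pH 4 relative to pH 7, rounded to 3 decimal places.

2.856

jnxA/rpoD (pH 7) = 27.25 / 14.26 = 1.9109
jnxA/rpoD (pH 4) = 125.4 / 9.063 = 13.836
Fold change = 13.836 / 1.9109 = 7.2407
log2(7.2407) = 2.8561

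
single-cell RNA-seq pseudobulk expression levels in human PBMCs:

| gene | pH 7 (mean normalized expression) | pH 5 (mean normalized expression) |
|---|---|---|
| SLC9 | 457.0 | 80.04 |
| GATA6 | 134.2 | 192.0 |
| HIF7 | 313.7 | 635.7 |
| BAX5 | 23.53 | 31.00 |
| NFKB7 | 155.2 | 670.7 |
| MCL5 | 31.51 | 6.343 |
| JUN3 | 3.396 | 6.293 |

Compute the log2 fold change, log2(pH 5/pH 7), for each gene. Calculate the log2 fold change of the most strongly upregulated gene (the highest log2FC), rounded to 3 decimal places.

log2(80.04/457.0) = -2.513  (SLC9)
log2(192.0/134.2) = 0.517  (GATA6)
log2(635.7/313.7) = 1.019  (HIF7)
log2(31.00/23.53) = 0.398  (BAX5)
log2(670.7/155.2) = 2.112  (NFKB7)
log2(6.343/31.51) = -2.313  (MCL5)
log2(6.293/3.396) = 0.890  (JUN3)
NFKB7 is most strongly upregulated.

2.112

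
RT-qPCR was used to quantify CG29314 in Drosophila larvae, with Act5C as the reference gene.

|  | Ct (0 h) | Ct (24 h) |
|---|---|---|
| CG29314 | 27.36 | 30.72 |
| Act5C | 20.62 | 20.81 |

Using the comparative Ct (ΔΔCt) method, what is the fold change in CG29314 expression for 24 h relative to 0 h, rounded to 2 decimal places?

ΔCt(0 h) = 27.360 − 20.620 = 6.740
ΔCt(24 h) = 30.720 − 20.810 = 9.910
ΔΔCt = 9.910 − 6.740 = 3.170
Fold change = 2^(−3.170) = 0.111

0.11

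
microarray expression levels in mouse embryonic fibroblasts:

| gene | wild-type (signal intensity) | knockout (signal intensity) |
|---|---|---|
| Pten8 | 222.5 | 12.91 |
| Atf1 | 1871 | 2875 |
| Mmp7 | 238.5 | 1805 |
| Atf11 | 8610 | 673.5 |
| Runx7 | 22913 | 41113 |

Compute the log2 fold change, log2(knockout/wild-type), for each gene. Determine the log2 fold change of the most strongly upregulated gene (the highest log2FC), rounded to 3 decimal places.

log2(12.91/222.5) = -4.107  (Pten8)
log2(2875/1871) = 0.620  (Atf1)
log2(1805/238.5) = 2.920  (Mmp7)
log2(673.5/8610) = -3.676  (Atf11)
log2(41113/22913) = 0.843  (Runx7)
Mmp7 is most strongly upregulated.

2.920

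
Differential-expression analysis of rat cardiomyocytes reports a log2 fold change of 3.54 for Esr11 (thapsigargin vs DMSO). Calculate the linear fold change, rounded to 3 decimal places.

Fold change = 2^(3.54) = 11.6318

11.632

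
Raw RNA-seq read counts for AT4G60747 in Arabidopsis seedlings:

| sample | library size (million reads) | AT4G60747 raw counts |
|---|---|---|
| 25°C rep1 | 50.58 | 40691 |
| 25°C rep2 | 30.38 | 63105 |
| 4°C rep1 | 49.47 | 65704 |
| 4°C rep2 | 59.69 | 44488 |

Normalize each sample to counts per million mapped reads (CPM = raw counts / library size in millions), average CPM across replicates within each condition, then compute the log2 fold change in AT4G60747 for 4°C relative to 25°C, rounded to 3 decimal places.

CPM(25°C rep1) = 40691 / 50.58 = 804.4879
CPM(25°C rep2) = 63105 / 30.38 = 2077.1889
CPM(4°C rep1) = 65704 / 49.47 = 1328.1585
CPM(4°C rep2) = 44488 / 59.69 = 745.3175
mean CPM(25°C) = 1440.8384; mean CPM(4°C) = 1036.7380
Fold change = 1036.7380 / 1440.8384 = 0.71954
log2(0.71954) = -0.4749

-0.475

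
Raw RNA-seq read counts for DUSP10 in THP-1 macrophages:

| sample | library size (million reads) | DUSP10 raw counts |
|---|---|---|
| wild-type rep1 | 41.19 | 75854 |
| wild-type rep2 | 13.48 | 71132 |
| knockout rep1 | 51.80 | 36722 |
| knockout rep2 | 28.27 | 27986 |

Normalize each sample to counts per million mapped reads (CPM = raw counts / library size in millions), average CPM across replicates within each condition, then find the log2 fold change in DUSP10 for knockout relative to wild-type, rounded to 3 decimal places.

-2.067

CPM(wild-type rep1) = 75854 / 41.19 = 1841.5635
CPM(wild-type rep2) = 71132 / 13.48 = 5276.8546
CPM(knockout rep1) = 36722 / 51.80 = 708.9189
CPM(knockout rep2) = 27986 / 28.27 = 989.9540
mean CPM(wild-type) = 3559.2090; mean CPM(knockout) = 849.4365
Fold change = 849.4365 / 3559.2090 = 0.23866
log2(0.23866) = -2.0670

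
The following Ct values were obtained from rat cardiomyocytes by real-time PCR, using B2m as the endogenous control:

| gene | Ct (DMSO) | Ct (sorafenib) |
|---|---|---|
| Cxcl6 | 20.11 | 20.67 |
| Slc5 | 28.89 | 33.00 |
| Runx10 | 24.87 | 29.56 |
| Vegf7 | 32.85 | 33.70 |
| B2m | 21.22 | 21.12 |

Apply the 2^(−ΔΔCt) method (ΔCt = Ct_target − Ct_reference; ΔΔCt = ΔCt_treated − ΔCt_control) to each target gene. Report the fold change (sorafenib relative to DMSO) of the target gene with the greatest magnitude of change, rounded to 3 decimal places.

0.036

Cxcl6: ΔΔCt = (20.67−21.12) − (20.11−21.22) = -0.45 − (-1.11) = 0.66; fold change = 2^-0.66 = 0.633
Slc5: ΔΔCt = (33.00−21.12) − (28.89−21.22) = 11.88 − 7.67 = 4.21; fold change = 2^-4.21 = 0.054
Runx10: ΔΔCt = (29.56−21.12) − (24.87−21.22) = 8.44 − 3.65 = 4.79; fold change = 2^-4.79 = 0.036
Vegf7: ΔΔCt = (33.70−21.12) − (32.85−21.22) = 12.58 − 11.63 = 0.95; fold change = 2^-0.95 = 0.518
Runx10 has the largest |ΔΔCt| = 4.79.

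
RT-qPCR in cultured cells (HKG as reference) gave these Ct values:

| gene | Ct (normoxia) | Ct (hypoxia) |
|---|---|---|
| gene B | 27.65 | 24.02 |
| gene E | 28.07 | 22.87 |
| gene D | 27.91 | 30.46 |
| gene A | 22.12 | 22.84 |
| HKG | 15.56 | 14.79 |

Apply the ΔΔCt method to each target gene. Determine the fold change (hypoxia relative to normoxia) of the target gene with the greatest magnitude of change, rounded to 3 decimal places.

gene B: ΔΔCt = (24.02−14.79) − (27.65−15.56) = 9.23 − 12.09 = -2.86; fold change = 2^2.86 = 7.260
gene E: ΔΔCt = (22.87−14.79) − (28.07−15.56) = 8.08 − 12.51 = -4.43; fold change = 2^4.43 = 21.556
gene D: ΔΔCt = (30.46−14.79) − (27.91−15.56) = 15.67 − 12.35 = 3.32; fold change = 2^-3.32 = 0.100
gene A: ΔΔCt = (22.84−14.79) − (22.12−15.56) = 8.05 − 6.56 = 1.49; fold change = 2^-1.49 = 0.356
gene E has the largest |ΔΔCt| = 4.43.

21.556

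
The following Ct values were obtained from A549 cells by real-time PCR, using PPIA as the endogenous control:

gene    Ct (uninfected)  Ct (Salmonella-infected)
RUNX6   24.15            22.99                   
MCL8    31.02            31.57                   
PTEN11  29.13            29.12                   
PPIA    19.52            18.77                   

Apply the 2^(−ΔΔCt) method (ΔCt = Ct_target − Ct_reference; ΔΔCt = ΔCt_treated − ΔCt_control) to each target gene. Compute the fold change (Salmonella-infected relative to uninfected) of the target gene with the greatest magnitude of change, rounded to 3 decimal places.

RUNX6: ΔΔCt = (22.99−18.77) − (24.15−19.52) = 4.22 − 4.63 = -0.41; fold change = 2^0.41 = 1.329
MCL8: ΔΔCt = (31.57−18.77) − (31.02−19.52) = 12.80 − 11.50 = 1.30; fold change = 2^-1.30 = 0.406
PTEN11: ΔΔCt = (29.12−18.77) − (29.13−19.52) = 10.35 − 9.61 = 0.74; fold change = 2^-0.74 = 0.599
MCL8 has the largest |ΔΔCt| = 1.30.

0.406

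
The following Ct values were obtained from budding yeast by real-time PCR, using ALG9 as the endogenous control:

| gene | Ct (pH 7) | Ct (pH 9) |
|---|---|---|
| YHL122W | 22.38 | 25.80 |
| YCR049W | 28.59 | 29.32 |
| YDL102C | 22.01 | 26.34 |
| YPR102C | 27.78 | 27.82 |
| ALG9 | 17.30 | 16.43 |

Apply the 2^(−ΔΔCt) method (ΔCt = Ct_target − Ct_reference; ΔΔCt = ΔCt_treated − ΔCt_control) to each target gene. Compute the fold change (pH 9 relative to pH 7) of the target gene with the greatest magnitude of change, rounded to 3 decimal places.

YHL122W: ΔΔCt = (25.80−16.43) − (22.38−17.30) = 9.37 − 5.08 = 4.29; fold change = 2^-4.29 = 0.051
YCR049W: ΔΔCt = (29.32−16.43) − (28.59−17.30) = 12.89 − 11.29 = 1.60; fold change = 2^-1.60 = 0.330
YDL102C: ΔΔCt = (26.34−16.43) − (22.01−17.30) = 9.91 − 4.71 = 5.20; fold change = 2^-5.20 = 0.027
YPR102C: ΔΔCt = (27.82−16.43) − (27.78−17.30) = 11.39 − 10.48 = 0.91; fold change = 2^-0.91 = 0.532
YDL102C has the largest |ΔΔCt| = 5.20.

0.027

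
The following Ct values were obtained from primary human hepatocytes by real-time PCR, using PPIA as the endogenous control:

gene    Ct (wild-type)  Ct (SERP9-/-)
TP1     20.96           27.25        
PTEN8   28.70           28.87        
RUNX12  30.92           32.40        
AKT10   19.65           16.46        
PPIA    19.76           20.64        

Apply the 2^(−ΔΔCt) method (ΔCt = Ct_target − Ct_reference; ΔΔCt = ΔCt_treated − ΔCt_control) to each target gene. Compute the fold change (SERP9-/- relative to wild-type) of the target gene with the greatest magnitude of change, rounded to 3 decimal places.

TP1: ΔΔCt = (27.25−20.64) − (20.96−19.76) = 6.61 − 1.20 = 5.41; fold change = 2^-5.41 = 0.024
PTEN8: ΔΔCt = (28.87−20.64) − (28.70−19.76) = 8.23 − 8.94 = -0.71; fold change = 2^0.71 = 1.636
RUNX12: ΔΔCt = (32.40−20.64) − (30.92−19.76) = 11.76 − 11.16 = 0.60; fold change = 2^-0.60 = 0.660
AKT10: ΔΔCt = (16.46−20.64) − (19.65−19.76) = -4.18 − (-0.11) = -4.07; fold change = 2^4.07 = 16.795
TP1 has the largest |ΔΔCt| = 5.41.

0.024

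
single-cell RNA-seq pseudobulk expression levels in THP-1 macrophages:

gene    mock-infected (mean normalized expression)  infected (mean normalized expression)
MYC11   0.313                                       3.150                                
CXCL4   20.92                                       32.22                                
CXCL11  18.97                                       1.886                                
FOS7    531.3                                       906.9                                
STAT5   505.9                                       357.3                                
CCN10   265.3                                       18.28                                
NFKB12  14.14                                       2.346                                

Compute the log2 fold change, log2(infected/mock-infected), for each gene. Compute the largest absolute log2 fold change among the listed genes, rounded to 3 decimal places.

log2(3.150/0.313) = 3.331  (MYC11)
log2(32.22/20.92) = 0.623  (CXCL4)
log2(1.886/18.97) = -3.330  (CXCL11)
log2(906.9/531.3) = 0.771  (FOS7)
log2(357.3/505.9) = -0.502  (STAT5)
log2(18.28/265.3) = -3.859  (CCN10)
log2(2.346/14.14) = -2.592  (NFKB12)
The largest magnitude belongs to CCN10.

3.859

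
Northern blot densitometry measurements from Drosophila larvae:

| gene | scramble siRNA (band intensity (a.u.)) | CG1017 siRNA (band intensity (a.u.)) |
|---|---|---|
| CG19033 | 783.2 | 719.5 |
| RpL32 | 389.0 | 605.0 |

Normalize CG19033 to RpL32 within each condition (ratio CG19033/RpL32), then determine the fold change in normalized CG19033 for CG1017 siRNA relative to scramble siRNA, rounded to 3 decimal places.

CG19033/RpL32 (scramble siRNA) = 783.2 / 389.0 = 2.0134
CG19033/RpL32 (CG1017 siRNA) = 719.5 / 605.0 = 1.1893
Fold change = 1.1893 / 2.0134 = 0.5907

0.591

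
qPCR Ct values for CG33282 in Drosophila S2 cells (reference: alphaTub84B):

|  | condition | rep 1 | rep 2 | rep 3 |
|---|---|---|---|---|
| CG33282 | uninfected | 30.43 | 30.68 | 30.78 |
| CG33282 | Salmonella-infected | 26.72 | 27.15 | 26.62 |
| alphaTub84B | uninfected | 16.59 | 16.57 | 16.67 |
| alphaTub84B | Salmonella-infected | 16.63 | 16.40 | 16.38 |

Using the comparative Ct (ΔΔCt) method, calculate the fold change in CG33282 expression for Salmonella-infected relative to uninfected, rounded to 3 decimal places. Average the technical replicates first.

12.641

Mean Ct: CG33282 uninfected 30.630; CG33282 Salmonella-infected 26.830; alphaTub84B uninfected 16.610; alphaTub84B Salmonella-infected 16.470
ΔCt(uninfected) = 30.630 − 16.610 = 14.020
ΔCt(Salmonella-infected) = 26.830 − 16.470 = 10.360
ΔΔCt = 10.360 − 14.020 = -3.660
Fold change = 2^(−(-3.660)) = 2^3.660 = 12.6407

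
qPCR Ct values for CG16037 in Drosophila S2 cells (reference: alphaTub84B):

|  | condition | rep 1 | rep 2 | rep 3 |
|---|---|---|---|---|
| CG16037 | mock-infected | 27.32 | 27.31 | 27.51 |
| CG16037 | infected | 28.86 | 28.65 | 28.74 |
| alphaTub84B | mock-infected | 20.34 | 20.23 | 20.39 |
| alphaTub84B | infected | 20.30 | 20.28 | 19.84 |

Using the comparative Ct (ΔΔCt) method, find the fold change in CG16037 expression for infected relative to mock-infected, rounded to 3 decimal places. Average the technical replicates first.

0.342

Mean Ct: CG16037 mock-infected 27.380; CG16037 infected 28.750; alphaTub84B mock-infected 20.320; alphaTub84B infected 20.140
ΔCt(mock-infected) = 27.380 − 20.320 = 7.060
ΔCt(infected) = 28.750 − 20.140 = 8.610
ΔΔCt = 8.610 − 7.060 = 1.550
Fold change = 2^(−1.550) = 0.3415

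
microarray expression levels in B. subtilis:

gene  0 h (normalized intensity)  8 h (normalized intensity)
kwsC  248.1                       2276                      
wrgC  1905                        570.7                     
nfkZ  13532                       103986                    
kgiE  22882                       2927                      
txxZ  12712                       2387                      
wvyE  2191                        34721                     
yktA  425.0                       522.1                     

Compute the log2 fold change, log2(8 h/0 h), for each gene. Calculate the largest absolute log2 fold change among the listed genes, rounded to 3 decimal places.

3.986

log2(2276/248.1) = 3.198  (kwsC)
log2(570.7/1905) = -1.739  (wrgC)
log2(103986/13532) = 2.942  (nfkZ)
log2(2927/22882) = -2.967  (kgiE)
log2(2387/12712) = -2.413  (txxZ)
log2(34721/2191) = 3.986  (wvyE)
log2(522.1/425.0) = 0.297  (yktA)
The largest magnitude belongs to wvyE.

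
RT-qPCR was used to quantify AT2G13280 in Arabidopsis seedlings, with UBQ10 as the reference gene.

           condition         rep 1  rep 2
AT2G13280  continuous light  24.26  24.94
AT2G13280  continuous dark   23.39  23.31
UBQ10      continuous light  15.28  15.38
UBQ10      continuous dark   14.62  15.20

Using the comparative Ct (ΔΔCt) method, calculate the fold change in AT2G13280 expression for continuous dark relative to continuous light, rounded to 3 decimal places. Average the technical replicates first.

Mean Ct: AT2G13280 continuous light 24.600; AT2G13280 continuous dark 23.350; UBQ10 continuous light 15.330; UBQ10 continuous dark 14.910
ΔCt(continuous light) = 24.600 − 15.330 = 9.270
ΔCt(continuous dark) = 23.350 − 14.910 = 8.440
ΔΔCt = 8.440 − 9.270 = -0.830
Fold change = 2^(−(-0.830)) = 2^0.830 = 1.7777

1.778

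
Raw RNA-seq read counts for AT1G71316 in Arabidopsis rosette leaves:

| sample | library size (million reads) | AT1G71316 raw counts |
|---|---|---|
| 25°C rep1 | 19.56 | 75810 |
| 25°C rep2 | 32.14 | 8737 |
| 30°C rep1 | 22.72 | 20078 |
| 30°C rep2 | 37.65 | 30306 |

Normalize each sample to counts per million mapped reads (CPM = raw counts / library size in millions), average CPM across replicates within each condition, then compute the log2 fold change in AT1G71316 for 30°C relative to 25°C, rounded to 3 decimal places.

CPM(25°C rep1) = 75810 / 19.56 = 3875.7669
CPM(25°C rep2) = 8737 / 32.14 = 271.8419
CPM(30°C rep1) = 20078 / 22.72 = 883.7148
CPM(30°C rep2) = 30306 / 37.65 = 804.9402
mean CPM(25°C) = 2073.8044; mean CPM(30°C) = 844.3275
Fold change = 844.3275 / 2073.8044 = 0.40714
log2(0.40714) = -1.2964

-1.296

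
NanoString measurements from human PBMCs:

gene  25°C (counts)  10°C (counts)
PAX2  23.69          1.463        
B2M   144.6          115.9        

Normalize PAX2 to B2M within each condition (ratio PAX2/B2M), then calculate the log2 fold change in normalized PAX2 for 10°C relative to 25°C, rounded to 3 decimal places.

PAX2/B2M (25°C) = 23.69 / 144.6 = 0.16383
PAX2/B2M (10°C) = 1.463 / 115.9 = 0.012623
Fold change = 0.012623 / 0.16383 = 0.0770
log2(0.0770) = -3.6981

-3.698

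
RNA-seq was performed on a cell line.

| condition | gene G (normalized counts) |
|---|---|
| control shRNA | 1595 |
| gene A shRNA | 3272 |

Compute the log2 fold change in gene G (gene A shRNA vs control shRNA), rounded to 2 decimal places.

1.04

Fold change = 3272 / 1595 = 2.0514
log2(2.0514) = 1.037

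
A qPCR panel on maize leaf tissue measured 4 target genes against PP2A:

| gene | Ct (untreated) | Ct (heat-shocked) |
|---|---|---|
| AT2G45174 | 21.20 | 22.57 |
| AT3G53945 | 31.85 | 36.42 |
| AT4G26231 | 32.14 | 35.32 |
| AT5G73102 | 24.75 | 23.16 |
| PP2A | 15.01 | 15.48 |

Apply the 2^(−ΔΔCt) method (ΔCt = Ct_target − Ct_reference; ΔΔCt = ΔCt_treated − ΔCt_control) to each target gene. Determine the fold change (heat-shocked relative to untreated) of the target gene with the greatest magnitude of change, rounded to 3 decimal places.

0.058

AT2G45174: ΔΔCt = (22.57−15.48) − (21.20−15.01) = 7.09 − 6.19 = 0.90; fold change = 2^-0.90 = 0.536
AT3G53945: ΔΔCt = (36.42−15.48) − (31.85−15.01) = 20.94 − 16.84 = 4.10; fold change = 2^-4.10 = 0.058
AT4G26231: ΔΔCt = (35.32−15.48) − (32.14−15.01) = 19.84 − 17.13 = 2.71; fold change = 2^-2.71 = 0.153
AT5G73102: ΔΔCt = (23.16−15.48) − (24.75−15.01) = 7.68 − 9.74 = -2.06; fold change = 2^2.06 = 4.170
AT3G53945 has the largest |ΔΔCt| = 4.10.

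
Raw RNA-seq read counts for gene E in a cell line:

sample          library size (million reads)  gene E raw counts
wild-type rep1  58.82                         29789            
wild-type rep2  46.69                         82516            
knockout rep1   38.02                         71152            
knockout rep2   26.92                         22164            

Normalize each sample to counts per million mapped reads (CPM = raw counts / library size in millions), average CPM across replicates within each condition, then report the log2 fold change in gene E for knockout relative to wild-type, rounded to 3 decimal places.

0.245

CPM(wild-type rep1) = 29789 / 58.82 = 506.4434
CPM(wild-type rep2) = 82516 / 46.69 = 1767.3163
CPM(knockout rep1) = 71152 / 38.02 = 1871.4361
CPM(knockout rep2) = 22164 / 26.92 = 823.3284
mean CPM(wild-type) = 1136.8799; mean CPM(knockout) = 1347.3822
Fold change = 1347.3822 / 1136.8799 = 1.18516
log2(1.18516) = 0.2451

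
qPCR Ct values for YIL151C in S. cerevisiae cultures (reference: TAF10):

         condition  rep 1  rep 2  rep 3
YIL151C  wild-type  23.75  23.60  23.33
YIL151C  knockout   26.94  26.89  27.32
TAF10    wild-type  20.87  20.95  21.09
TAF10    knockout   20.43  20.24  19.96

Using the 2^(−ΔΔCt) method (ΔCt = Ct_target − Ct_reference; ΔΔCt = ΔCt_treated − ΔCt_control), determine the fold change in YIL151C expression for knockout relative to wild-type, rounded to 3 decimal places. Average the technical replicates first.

0.053

Mean Ct: YIL151C wild-type 23.560; YIL151C knockout 27.050; TAF10 wild-type 20.970; TAF10 knockout 20.210
ΔCt(wild-type) = 23.560 − 20.970 = 2.590
ΔCt(knockout) = 27.050 − 20.210 = 6.840
ΔΔCt = 6.840 − 2.590 = 4.250
Fold change = 2^(−4.250) = 0.0526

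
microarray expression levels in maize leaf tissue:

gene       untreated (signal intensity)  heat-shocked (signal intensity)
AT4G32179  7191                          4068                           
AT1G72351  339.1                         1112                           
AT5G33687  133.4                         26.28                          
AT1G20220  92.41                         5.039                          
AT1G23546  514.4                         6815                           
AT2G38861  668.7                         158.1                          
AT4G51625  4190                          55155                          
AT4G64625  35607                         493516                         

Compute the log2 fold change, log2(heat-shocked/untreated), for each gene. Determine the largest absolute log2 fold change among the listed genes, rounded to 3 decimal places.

log2(4068/7191) = -0.822  (AT4G32179)
log2(1112/339.1) = 1.713  (AT1G72351)
log2(26.28/133.4) = -2.344  (AT5G33687)
log2(5.039/92.41) = -4.197  (AT1G20220)
log2(6815/514.4) = 3.728  (AT1G23546)
log2(158.1/668.7) = -2.081  (AT2G38861)
log2(55155/4190) = 3.718  (AT4G51625)
log2(493516/35607) = 3.793  (AT4G64625)
The largest magnitude belongs to AT1G20220.

4.197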